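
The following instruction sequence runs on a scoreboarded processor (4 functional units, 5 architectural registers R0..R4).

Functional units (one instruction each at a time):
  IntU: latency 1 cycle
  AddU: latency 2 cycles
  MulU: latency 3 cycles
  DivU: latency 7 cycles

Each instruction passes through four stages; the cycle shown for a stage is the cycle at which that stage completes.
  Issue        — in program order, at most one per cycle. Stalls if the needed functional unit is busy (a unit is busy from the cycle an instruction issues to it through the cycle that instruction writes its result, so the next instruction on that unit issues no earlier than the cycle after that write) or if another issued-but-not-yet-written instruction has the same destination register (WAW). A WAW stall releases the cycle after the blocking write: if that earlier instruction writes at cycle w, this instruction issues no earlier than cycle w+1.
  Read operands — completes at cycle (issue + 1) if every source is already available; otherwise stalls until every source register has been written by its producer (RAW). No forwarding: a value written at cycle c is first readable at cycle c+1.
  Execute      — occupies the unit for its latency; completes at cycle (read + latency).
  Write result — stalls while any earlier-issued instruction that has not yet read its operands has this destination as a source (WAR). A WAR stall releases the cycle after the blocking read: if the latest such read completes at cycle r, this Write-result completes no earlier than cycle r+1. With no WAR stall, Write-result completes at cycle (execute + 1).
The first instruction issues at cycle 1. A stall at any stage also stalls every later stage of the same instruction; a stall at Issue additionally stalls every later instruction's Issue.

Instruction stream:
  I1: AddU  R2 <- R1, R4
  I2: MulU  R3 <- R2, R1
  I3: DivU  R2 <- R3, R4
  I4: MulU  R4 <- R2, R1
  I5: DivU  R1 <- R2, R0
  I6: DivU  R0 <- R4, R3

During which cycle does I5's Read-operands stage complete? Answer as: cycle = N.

c1: issue I1 (AddU)
c2: I1 read-ops · issue I2 (MulU)
c4: I1 finished on AddU
c5: I1→R2
c6: I2 read-ops · issue I3 (DivU)
c9: I2 finished on MulU
c10: I2→R3
c11: I3 read-ops · issue I4 (MulU)
c18: I3 finished on DivU
c19: I3→R2
c20: I4 read-ops · issue I5 (DivU)
c21: I5 read-ops
c23: I4 finished on MulU
c24: I4→R4
c28: I5 finished on DivU
c29: I5→R1
c30: issue I6 (DivU)
c31: I6 read-ops
c38: I6 finished on DivU
c39: I6→R0

cycle = 21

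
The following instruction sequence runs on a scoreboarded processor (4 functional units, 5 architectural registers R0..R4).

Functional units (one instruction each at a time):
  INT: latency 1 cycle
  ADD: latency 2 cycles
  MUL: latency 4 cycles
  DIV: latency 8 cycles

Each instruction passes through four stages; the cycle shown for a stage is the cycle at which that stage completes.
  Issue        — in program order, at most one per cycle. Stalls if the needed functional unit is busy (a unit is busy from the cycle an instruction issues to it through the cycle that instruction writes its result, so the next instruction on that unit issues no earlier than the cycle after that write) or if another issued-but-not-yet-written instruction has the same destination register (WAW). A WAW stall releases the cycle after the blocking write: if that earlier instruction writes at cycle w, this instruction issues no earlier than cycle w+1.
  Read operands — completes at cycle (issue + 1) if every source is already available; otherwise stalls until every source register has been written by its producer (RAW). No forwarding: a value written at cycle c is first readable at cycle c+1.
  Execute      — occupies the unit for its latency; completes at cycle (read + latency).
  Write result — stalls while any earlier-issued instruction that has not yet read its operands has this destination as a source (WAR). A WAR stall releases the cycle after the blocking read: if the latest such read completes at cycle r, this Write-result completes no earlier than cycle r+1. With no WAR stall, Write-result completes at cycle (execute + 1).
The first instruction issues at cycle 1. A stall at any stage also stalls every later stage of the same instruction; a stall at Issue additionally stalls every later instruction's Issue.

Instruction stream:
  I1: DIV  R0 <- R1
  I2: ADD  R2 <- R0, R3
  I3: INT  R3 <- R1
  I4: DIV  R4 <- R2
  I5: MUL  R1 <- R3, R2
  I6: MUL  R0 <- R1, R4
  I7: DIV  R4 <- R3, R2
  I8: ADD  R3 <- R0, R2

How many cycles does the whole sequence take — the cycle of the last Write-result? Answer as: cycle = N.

cycle = 36

[1] I1 dispatched to DIV
[2] I1 operands ready | I2 dispatched to ADD
[3] I3 dispatched to INT
[4] I3 operands ready
[5] I3 complete
[10] I1 complete
[11] R0←I1
[12] I2 operands ready | I4 dispatched to DIV
[13] R3←I3 | I5 dispatched to MUL
[14] I2 complete
[15] R2←I2
[16] I4 operands ready | I5 operands ready
[20] I5 complete
[21] R1←I5
[22] I6 dispatched to MUL
[24] I4 complete
[25] R4←I4
[26] I6 operands ready | I7 dispatched to DIV
[27] I7 operands ready | I8 dispatched to ADD
[30] I6 complete
[31] R0←I6
[32] I8 operands ready
[34] I8 complete
[35] I7 complete | R3←I8
[36] R4←I7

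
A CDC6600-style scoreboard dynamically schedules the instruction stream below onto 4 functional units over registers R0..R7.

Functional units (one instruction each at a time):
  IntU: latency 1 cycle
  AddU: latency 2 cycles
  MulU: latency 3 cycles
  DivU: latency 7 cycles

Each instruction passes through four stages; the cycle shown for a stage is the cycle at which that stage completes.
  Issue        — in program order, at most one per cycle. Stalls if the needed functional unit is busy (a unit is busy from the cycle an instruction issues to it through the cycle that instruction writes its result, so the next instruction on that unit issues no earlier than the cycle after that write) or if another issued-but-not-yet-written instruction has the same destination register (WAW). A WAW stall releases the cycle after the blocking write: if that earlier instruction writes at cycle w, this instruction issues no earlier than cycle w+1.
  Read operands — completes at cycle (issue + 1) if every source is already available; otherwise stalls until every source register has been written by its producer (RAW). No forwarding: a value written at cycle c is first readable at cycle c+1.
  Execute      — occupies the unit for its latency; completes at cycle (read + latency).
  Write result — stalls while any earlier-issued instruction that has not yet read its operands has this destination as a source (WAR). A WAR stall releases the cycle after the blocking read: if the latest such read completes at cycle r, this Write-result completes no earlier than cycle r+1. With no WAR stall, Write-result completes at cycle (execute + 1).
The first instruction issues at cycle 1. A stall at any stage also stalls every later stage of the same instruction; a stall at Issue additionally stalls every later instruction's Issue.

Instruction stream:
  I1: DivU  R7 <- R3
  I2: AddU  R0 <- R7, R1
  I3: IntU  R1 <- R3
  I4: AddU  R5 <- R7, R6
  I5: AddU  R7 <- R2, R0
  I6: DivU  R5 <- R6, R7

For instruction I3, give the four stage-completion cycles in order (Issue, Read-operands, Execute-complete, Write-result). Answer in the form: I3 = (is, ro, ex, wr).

c1: I1→DivU
c2: I1 RO · I2→AddU
c3: I3→IntU
c4: I3 RO
c5: I3 EX
c9: I1 EX
c10: I1 WR R7
c11: I2 RO
c12: I3 WR R1
c13: I2 EX
c14: I2 WR R0
c15: I4→AddU
c16: I4 RO
c18: I4 EX
c19: I4 WR R5
c20: I5→AddU
c21: I5 RO · I6→DivU
c23: I5 EX
c24: I5 WR R7
c25: I6 RO
c32: I6 EX
c33: I6 WR R5

I3 = (3, 4, 5, 12)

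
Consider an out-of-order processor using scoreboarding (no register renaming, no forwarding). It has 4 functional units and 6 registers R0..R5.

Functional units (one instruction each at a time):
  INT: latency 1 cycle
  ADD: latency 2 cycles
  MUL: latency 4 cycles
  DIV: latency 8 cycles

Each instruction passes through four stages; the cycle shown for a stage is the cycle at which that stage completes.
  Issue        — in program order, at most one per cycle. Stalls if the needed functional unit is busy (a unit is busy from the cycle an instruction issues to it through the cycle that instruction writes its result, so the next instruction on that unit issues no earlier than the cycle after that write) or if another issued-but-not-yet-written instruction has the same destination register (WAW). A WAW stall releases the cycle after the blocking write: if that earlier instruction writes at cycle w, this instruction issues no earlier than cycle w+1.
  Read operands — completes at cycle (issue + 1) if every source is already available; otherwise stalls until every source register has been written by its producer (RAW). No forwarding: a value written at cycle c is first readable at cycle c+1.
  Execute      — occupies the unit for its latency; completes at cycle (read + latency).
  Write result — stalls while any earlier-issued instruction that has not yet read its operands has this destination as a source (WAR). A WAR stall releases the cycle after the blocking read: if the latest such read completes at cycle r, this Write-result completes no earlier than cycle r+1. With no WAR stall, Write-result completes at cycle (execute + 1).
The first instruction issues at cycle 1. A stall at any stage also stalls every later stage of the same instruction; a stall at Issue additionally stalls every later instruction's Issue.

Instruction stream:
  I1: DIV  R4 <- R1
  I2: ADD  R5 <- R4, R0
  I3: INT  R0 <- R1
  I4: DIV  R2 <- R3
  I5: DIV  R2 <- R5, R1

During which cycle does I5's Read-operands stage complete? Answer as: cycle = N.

cycle = 24

I1  is:1  ro:2  ex:10  wr:11
I2  is:2  ro:12  ex:14  wr:15  — RAW R4: wait I1 write@11
I3  is:3  ro:4  ex:5  wr:13  — WAR R0: wait I2 read@12
I4  is:12  ro:13  ex:21  wr:22  — struct: DIV busy until I1 writes@11
I5  is:23  ro:24  ex:32  wr:33  — struct: DIV busy until I4 writes@22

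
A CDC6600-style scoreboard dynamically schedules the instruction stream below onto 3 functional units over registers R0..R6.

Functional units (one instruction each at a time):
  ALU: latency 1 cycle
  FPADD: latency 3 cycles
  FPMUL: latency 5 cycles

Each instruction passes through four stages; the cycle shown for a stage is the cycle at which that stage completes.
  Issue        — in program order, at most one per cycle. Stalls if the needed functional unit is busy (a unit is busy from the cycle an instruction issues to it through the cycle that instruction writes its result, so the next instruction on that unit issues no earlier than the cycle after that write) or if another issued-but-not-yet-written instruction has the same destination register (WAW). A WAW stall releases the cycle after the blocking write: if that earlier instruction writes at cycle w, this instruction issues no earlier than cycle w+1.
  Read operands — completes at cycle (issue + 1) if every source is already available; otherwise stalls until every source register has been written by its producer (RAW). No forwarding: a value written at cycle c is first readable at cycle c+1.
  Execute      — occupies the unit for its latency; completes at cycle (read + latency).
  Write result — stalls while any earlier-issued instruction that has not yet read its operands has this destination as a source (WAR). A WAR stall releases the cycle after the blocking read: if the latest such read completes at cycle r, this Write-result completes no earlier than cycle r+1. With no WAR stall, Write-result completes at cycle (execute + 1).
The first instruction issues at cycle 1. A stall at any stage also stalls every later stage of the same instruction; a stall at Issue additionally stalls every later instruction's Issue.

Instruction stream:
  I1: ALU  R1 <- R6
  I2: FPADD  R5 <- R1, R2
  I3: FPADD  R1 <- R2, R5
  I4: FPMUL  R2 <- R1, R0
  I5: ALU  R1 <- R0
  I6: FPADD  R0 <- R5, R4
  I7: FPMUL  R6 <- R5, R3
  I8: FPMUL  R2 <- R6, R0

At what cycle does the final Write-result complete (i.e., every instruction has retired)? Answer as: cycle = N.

cycle = 38

[1] I1 issues→ALU
[2] I1 reads; I2 issues→FPADD
[3] I1 exec-done
[4] I1 writes R1
[5] I2 reads
[8] I2 exec-done
[9] I2 writes R5
[10] I3 issues→FPADD
[11] I3 reads; I4 issues→FPMUL
[14] I3 exec-done
[15] I3 writes R1
[16] I4 reads; I5 issues→ALU
[17] I5 reads; I6 issues→FPADD
[18] I5 exec-done; I6 reads
[19] I5 writes R1
[21] I4 exec-done; I6 exec-done
[22] I4 writes R2; I6 writes R0
[23] I7 issues→FPMUL
[24] I7 reads
[29] I7 exec-done
[30] I7 writes R6
[31] I8 issues→FPMUL
[32] I8 reads
[37] I8 exec-done
[38] I8 writes R2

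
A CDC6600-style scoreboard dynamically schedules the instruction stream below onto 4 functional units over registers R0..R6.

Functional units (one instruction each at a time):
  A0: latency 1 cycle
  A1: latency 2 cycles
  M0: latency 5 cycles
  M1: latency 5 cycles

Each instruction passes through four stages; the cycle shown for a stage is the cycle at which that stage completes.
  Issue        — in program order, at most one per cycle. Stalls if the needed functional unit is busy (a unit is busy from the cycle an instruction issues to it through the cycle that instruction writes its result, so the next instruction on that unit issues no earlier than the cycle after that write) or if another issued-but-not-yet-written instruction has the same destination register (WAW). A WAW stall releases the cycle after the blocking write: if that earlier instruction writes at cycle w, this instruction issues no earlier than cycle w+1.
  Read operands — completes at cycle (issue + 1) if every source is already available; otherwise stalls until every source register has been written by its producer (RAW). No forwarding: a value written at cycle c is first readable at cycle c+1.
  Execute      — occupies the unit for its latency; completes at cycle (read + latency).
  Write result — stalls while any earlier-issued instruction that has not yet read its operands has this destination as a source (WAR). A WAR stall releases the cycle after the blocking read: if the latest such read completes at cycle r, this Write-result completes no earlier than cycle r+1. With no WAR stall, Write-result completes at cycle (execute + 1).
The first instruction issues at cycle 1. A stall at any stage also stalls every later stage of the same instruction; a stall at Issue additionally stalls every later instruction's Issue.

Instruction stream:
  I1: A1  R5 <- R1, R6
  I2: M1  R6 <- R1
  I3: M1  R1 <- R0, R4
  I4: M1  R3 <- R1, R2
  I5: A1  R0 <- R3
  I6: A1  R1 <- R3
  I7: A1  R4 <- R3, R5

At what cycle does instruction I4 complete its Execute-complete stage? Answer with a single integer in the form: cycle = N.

c1: I1 dispatched to A1
c2: I1 operands ready | I2 dispatched to M1
c3: I2 operands ready
c4: I1 complete
c5: R5←I1
c8: I2 complete
c9: R6←I2
c10: I3 dispatched to M1
c11: I3 operands ready
c16: I3 complete
c17: R1←I3
c18: I4 dispatched to M1
c19: I4 operands ready | I5 dispatched to A1
c24: I4 complete
c25: R3←I4
c26: I5 operands ready
c28: I5 complete
c29: R0←I5
c30: I6 dispatched to A1
c31: I6 operands ready
c33: I6 complete
c34: R1←I6
c35: I7 dispatched to A1
c36: I7 operands ready
c38: I7 complete
c39: R4←I7

cycle = 24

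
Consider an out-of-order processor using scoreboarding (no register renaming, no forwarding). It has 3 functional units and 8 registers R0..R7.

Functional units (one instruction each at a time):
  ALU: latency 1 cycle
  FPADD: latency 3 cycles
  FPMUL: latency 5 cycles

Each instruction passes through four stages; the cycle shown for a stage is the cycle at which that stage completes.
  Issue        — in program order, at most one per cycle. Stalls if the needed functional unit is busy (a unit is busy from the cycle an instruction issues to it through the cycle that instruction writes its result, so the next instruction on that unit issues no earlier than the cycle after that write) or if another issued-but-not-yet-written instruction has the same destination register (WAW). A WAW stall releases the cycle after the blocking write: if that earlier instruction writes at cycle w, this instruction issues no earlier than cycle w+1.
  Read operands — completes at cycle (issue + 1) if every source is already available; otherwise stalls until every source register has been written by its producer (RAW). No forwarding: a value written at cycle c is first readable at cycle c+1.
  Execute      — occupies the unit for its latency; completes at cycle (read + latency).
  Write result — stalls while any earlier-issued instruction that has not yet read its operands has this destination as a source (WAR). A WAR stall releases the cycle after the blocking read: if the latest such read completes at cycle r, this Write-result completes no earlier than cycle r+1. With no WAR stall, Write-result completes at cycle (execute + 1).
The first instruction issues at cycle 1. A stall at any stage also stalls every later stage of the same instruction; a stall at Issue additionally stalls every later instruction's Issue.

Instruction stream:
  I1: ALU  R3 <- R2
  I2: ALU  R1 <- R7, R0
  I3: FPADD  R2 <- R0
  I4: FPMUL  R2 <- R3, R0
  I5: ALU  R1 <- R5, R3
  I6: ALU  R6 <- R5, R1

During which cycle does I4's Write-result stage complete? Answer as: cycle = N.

cycle = 19

t=1  issue I1 (ALU)
t=2  I1 read-ops
t=3  I1 finished on ALU
t=4  I1→R3
t=5  issue I2 (ALU)
t=6  I2 read-ops, issue I3 (FPADD)
t=7  I2 finished on ALU, I3 read-ops
t=8  I2→R1
t=10  I3 finished on FPADD
t=11  I3→R2
t=12  issue I4 (FPMUL)
t=13  I4 read-ops, issue I5 (ALU)
t=14  I5 read-ops
t=15  I5 finished on ALU
t=16  I5→R1
t=17  issue I6 (ALU)
t=18  I4 finished on FPMUL, I6 read-ops
t=19  I4→R2, I6 finished on ALU
t=20  I6→R6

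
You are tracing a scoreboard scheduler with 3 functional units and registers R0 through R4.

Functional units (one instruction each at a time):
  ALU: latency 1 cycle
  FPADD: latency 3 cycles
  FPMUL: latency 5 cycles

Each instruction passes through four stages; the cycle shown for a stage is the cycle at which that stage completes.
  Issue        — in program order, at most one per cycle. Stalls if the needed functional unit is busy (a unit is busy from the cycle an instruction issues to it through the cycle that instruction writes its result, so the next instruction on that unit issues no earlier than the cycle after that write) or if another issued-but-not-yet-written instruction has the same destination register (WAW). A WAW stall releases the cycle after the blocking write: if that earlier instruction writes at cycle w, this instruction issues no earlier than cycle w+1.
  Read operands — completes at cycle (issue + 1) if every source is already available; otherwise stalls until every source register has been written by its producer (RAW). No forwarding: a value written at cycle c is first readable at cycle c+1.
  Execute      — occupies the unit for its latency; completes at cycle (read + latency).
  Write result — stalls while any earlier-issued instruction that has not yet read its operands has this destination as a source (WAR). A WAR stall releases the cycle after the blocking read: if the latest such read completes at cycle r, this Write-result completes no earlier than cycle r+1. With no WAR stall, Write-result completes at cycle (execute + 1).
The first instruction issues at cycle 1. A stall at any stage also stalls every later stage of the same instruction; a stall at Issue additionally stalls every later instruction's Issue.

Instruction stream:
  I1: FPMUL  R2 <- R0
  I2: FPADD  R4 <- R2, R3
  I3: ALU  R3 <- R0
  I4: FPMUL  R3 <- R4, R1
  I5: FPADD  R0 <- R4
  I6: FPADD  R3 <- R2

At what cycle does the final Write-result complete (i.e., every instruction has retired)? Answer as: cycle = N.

I1 -> (1, 2, 7, 8)
I2 -> (2, 9, 12, 13)  // RAW R2: wait I1 write@8
I3 -> (3, 4, 5, 10)  // WAR R3: wait I2 read@9
I4 -> (11, 14, 19, 20)  // WAW R3: wait I3 write@10, RAW R4: wait I2 write@13
I5 -> (14, 15, 18, 19)  // struct: FPADD busy until I2 writes@13
I6 -> (21, 22, 25, 26)  // WAW R3: wait I4 write@20

cycle = 26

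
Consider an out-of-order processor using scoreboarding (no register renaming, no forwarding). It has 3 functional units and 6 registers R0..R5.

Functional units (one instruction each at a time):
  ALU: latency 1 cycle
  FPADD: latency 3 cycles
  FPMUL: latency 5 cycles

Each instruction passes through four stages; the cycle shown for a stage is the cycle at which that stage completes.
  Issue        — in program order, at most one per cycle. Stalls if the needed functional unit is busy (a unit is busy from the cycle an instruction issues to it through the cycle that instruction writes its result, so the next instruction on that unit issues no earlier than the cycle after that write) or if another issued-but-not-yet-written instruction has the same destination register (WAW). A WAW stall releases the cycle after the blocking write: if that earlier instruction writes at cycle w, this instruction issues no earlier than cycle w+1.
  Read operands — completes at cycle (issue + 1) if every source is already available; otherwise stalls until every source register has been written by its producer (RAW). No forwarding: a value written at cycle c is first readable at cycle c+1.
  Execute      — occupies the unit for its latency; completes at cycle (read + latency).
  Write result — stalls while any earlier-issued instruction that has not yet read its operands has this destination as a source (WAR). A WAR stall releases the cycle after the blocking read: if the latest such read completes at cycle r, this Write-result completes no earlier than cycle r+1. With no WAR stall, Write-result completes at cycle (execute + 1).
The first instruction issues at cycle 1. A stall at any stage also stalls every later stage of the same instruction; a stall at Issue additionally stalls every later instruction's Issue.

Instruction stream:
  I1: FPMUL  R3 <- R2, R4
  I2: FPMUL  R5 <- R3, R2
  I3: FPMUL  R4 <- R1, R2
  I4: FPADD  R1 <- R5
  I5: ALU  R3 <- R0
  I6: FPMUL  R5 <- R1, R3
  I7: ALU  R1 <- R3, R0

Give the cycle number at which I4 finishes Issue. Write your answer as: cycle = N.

I1  is:1  ro:2  ex:7  wr:8
I2  is:9  ro:10  ex:15  wr:16  — struct: FPMUL busy until I1 writes@8
I3  is:17  ro:18  ex:23  wr:24  — struct: FPMUL busy until I2 writes@16
I4  is:18  ro:19  ex:22  wr:23
I5  is:19  ro:20  ex:21  wr:22
I6  is:25  ro:26  ex:31  wr:32  — struct: FPMUL busy until I3 writes@24
I7  is:26  ro:27  ex:28  wr:29

cycle = 18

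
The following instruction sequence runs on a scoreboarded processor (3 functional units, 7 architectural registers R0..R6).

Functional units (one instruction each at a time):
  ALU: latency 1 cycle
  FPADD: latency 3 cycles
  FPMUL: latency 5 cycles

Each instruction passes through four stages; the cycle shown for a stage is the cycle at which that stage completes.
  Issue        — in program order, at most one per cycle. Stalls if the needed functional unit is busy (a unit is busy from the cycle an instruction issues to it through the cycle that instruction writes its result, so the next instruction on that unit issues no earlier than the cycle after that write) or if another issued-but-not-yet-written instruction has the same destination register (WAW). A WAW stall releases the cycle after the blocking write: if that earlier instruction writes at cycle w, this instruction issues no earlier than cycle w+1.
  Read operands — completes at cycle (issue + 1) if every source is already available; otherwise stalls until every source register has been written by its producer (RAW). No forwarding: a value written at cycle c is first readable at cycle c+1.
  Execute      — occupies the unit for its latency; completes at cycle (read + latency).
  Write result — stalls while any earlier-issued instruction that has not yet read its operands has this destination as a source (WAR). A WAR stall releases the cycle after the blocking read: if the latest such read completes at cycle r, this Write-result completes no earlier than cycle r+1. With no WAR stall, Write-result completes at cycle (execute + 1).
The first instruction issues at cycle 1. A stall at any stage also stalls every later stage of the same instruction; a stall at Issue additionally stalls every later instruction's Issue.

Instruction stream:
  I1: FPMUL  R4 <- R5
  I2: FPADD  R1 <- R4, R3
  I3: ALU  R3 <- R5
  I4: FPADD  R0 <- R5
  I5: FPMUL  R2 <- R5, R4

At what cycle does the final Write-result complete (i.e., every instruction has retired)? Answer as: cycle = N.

  I1 | 1 | 2 | 7 | 8
  I2 | 2 | 9 | 12 | 13   RAW R4: wait I1 write@8
  I3 | 3 | 4 | 5 | 10   WAR R3: wait I2 read@9
  I4 | 14 | 15 | 18 | 19   struct: FPADD busy until I2 writes@13
  I5 | 15 | 16 | 21 | 22

cycle = 22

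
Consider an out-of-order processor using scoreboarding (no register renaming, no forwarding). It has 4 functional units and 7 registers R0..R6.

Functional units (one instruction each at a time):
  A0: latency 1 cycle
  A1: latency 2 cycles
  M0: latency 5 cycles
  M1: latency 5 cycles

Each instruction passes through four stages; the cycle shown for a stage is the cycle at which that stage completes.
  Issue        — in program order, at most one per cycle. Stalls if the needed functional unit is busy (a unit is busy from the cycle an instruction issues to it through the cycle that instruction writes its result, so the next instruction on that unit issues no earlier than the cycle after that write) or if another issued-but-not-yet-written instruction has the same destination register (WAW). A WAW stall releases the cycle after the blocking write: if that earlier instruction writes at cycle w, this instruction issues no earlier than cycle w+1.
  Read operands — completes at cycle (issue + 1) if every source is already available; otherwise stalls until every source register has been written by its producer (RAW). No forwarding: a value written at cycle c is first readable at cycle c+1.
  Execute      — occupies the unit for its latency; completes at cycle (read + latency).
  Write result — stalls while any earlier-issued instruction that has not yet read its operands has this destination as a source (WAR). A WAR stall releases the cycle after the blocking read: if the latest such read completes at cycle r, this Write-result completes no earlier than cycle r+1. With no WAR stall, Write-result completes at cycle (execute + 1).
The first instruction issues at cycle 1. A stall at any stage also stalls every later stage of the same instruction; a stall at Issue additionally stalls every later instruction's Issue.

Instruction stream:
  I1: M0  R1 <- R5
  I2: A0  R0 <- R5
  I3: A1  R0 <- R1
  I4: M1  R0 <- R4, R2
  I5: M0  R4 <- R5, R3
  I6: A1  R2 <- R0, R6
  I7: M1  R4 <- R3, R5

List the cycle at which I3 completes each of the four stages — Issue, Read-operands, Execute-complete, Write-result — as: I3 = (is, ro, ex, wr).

I3 = (6, 9, 11, 12)

I1 -> (1, 2, 7, 8)
I2 -> (2, 3, 4, 5)
I3 -> (6, 9, 11, 12)  // WAW R0: wait I2 write@5, RAW R1: wait I1 write@8
I4 -> (13, 14, 19, 20)  // WAW R0: wait I3 write@12
I5 -> (14, 15, 20, 21)
I6 -> (15, 21, 23, 24)  // RAW R0: wait I4 write@20
I7 -> (22, 23, 28, 29)  // WAW R4: wait I5 write@21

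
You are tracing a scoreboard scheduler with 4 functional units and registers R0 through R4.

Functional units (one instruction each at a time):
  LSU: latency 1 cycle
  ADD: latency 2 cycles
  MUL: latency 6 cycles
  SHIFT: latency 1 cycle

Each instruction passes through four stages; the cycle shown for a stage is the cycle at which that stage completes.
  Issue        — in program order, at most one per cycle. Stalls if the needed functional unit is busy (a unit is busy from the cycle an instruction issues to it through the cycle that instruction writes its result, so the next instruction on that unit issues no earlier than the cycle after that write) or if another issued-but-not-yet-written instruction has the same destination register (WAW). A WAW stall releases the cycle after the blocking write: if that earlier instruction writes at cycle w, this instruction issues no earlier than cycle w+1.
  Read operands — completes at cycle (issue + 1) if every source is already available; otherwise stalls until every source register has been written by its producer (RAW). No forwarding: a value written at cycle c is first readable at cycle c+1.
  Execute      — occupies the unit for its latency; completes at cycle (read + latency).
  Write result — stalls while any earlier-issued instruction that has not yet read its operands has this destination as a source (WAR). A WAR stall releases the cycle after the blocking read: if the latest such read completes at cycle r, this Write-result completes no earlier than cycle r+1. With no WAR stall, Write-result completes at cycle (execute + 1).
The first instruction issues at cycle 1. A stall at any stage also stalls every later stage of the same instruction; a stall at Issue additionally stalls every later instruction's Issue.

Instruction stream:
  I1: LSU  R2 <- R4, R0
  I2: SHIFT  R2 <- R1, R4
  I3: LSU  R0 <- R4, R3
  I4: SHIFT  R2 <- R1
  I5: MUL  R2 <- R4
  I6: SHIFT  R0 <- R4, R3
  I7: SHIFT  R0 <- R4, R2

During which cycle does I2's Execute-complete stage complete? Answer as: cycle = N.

cycle = 7

cycle 1: I1→LSU
cycle 2: I1 RO
cycle 3: I1 EX
cycle 4: I1 WR R2
cycle 5: I2→SHIFT
cycle 6: I2 RO · I3→LSU
cycle 7: I2 EX · I3 RO
cycle 8: I2 WR R2 · I3 EX
cycle 9: I3 WR R0 · I4→SHIFT
cycle 10: I4 RO
cycle 11: I4 EX
cycle 12: I4 WR R2
cycle 13: I5→MUL
cycle 14: I5 RO · I6→SHIFT
cycle 15: I6 RO
cycle 16: I6 EX
cycle 17: I6 WR R0
cycle 18: I7→SHIFT
cycle 20: I5 EX
cycle 21: I5 WR R2
cycle 22: I7 RO
cycle 23: I7 EX
cycle 24: I7 WR R0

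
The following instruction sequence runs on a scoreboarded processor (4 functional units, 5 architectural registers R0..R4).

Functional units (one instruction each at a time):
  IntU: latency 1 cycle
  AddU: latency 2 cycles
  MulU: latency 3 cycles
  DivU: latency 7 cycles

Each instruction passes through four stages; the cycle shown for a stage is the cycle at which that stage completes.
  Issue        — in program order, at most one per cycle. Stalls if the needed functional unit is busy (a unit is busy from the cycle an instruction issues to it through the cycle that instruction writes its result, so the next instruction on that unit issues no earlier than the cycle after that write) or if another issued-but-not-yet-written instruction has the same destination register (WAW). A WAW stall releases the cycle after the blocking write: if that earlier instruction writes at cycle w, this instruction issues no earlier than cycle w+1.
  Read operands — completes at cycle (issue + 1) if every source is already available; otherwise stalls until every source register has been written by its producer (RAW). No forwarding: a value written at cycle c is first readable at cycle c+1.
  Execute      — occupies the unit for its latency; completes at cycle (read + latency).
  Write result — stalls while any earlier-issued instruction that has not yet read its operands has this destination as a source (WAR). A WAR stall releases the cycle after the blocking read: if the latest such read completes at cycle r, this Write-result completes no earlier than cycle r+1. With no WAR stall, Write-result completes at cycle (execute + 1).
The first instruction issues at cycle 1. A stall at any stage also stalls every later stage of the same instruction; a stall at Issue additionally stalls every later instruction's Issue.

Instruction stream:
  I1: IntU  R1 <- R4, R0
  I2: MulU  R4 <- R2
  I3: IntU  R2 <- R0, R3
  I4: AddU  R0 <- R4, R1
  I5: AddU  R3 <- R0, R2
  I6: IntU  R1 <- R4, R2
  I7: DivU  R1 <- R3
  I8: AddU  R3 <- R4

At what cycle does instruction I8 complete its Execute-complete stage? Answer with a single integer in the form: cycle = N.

cycle = 21

[I1] 1/2/3/4
[I2] 2/3/6/7
[I3] 5/6/7/8  (struct: IntU busy until I1 writes@4)
[I4] 6/8/10/11  (RAW R4: wait I2 write@7)
[I5] 12/13/15/16  (struct: AddU busy until I4 writes@11)
[I6] 13/14/15/16
[I7] 17/18/25/26  (WAW R1: wait I6 write@16)
[I8] 18/19/21/22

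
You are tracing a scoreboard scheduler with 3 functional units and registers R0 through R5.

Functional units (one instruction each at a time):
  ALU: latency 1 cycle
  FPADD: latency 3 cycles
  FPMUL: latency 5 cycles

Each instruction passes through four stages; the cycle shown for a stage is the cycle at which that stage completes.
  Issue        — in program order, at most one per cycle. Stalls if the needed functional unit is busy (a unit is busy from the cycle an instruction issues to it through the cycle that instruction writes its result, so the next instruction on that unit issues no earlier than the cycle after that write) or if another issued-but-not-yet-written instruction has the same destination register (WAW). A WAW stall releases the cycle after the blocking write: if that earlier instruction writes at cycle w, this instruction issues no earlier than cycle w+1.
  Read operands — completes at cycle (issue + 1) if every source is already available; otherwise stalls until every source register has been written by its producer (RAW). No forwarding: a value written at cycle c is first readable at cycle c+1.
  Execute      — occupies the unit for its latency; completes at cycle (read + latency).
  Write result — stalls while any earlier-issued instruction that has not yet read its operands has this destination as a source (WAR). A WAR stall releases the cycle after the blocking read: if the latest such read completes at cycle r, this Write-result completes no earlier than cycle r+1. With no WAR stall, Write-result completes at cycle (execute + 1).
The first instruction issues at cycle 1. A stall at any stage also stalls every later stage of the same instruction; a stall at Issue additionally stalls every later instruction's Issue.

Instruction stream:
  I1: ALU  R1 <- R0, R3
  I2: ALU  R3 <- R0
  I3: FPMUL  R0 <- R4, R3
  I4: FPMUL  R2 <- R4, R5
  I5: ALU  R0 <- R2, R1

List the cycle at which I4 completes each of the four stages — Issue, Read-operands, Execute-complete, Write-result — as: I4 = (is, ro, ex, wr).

I4 = (16, 17, 22, 23)

cycle 1: I1 issues→ALU
cycle 2: I1 reads
cycle 3: I1 exec-done
cycle 4: I1 writes R1
cycle 5: I2 issues→ALU
cycle 6: I2 reads | I3 issues→FPMUL
cycle 7: I2 exec-done
cycle 8: I2 writes R3
cycle 9: I3 reads
cycle 14: I3 exec-done
cycle 15: I3 writes R0
cycle 16: I4 issues→FPMUL
cycle 17: I4 reads | I5 issues→ALU
cycle 22: I4 exec-done
cycle 23: I4 writes R2
cycle 24: I5 reads
cycle 25: I5 exec-done
cycle 26: I5 writes R0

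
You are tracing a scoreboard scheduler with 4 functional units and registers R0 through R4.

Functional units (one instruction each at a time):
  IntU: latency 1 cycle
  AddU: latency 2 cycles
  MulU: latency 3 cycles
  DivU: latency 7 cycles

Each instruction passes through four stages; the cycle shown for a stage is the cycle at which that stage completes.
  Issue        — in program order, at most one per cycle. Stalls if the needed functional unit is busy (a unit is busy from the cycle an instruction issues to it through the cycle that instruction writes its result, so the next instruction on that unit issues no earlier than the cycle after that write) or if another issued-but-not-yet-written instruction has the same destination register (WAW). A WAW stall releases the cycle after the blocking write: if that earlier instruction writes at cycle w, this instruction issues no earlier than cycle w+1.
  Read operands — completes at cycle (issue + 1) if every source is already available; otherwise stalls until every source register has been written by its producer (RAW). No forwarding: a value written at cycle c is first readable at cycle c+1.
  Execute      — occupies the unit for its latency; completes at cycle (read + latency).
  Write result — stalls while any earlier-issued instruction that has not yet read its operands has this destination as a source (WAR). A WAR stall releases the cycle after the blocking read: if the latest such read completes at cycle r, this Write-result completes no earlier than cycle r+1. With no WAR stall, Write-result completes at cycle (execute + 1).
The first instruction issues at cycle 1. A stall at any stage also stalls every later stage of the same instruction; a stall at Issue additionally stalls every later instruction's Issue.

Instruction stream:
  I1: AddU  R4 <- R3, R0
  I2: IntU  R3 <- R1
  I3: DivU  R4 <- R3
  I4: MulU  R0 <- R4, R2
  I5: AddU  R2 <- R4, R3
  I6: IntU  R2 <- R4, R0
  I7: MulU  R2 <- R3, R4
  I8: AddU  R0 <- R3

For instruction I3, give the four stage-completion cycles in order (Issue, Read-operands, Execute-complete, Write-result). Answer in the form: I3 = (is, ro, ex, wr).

cycle 1: I1 dispatched to AddU
cycle 2: I1 operands ready; I2 dispatched to IntU
cycle 3: I2 operands ready
cycle 4: I1 complete; I2 complete
cycle 5: R4←I1; R3←I2
cycle 6: I3 dispatched to DivU
cycle 7: I3 operands ready; I4 dispatched to MulU
cycle 8: I5 dispatched to AddU
cycle 14: I3 complete
cycle 15: R4←I3
cycle 16: I4 operands ready; I5 operands ready
cycle 18: I5 complete
cycle 19: I4 complete; R2←I5
cycle 20: R0←I4; I6 dispatched to IntU
cycle 21: I6 operands ready
cycle 22: I6 complete
cycle 23: R2←I6
cycle 24: I7 dispatched to MulU
cycle 25: I7 operands ready; I8 dispatched to AddU
cycle 26: I8 operands ready
cycle 28: I7 complete; I8 complete
cycle 29: R2←I7; R0←I8

I3 = (6, 7, 14, 15)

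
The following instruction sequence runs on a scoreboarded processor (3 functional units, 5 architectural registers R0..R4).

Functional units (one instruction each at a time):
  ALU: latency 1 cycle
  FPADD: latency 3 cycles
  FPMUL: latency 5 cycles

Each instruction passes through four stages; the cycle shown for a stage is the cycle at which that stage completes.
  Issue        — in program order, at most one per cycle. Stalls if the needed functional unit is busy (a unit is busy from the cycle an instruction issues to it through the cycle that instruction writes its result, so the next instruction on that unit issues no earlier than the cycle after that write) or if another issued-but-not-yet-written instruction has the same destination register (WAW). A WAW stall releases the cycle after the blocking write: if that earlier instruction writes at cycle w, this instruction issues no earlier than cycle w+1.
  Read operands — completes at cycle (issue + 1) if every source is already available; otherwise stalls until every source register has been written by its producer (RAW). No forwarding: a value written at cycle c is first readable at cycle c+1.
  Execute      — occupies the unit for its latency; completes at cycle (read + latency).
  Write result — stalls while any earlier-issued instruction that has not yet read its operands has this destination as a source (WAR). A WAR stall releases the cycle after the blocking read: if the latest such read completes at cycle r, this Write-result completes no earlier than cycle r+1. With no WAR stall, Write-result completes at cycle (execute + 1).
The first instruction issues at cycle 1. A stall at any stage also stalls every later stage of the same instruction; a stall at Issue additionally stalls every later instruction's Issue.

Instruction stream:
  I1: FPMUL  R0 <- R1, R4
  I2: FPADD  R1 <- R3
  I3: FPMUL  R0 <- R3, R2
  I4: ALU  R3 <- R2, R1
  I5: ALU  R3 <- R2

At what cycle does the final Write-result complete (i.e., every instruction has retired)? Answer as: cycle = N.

cycle = 17

[I1] 1/2/7/8
[I2] 2/3/6/7
[I3] 9/10/15/16  (struct: FPMUL busy until I1 writes@8)
[I4] 10/11/12/13
[I5] 14/15/16/17  (struct: ALU busy until I4 writes@13)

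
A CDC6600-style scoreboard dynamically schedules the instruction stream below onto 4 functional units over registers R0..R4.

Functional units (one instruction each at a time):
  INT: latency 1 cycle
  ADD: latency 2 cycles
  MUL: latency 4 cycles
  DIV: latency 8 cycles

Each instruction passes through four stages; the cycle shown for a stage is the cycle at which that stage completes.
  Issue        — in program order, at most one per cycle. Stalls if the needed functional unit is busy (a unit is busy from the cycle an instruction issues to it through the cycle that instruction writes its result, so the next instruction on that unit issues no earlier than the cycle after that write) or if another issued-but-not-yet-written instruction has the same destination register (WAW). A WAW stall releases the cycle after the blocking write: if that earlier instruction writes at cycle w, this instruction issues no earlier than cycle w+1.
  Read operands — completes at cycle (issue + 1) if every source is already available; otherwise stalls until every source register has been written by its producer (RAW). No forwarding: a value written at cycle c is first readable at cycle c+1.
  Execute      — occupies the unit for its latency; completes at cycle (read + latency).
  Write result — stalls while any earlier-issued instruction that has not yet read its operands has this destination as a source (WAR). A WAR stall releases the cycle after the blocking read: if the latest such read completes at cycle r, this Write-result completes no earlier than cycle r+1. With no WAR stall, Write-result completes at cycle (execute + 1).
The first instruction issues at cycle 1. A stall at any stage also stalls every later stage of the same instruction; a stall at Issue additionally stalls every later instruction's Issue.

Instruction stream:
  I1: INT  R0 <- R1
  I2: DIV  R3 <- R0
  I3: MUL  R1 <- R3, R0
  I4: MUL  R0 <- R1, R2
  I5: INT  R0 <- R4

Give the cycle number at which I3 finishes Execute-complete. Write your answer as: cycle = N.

cycle = 19

I1  is:1  ro:2  ex:3  wr:4
I2  is:2  ro:5  ex:13  wr:14  — RAW R0: wait I1 write@4
I3  is:3  ro:15  ex:19  wr:20  — RAW R3: wait I2 write@14
I4  is:21  ro:22  ex:26  wr:27  — struct: MUL busy until I3 writes@20
I5  is:28  ro:29  ex:30  wr:31  — WAW R0: wait I4 write@27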